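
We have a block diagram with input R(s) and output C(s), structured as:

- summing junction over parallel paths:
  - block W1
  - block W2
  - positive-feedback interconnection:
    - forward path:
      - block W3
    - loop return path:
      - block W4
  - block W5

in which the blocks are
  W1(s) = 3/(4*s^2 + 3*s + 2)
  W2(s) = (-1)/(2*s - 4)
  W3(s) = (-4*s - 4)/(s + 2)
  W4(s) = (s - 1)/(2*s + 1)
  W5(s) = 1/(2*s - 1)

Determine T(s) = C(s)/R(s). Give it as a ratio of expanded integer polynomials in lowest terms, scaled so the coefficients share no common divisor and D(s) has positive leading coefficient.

Step 1: close the feedback loop around W3, W4, giving (-8*s^2 - 12*s - 4)/(6*s^2 + 5*s - 2)
Step 2: parallel reduction of W1, W2, [W3/(1-W3*W4)], W5 - this is the overall T(s), already in the required normalized form

Therefore the answer is (-128*s^6 + 32*s^5 + 320*s^4 + 14*s^3 - 103*s^2 + 44*s - 44)/(96*s^6 - 88*s^5 - 208*s^4 - 22*s^3 + 20*s^2 + 56*s - 16).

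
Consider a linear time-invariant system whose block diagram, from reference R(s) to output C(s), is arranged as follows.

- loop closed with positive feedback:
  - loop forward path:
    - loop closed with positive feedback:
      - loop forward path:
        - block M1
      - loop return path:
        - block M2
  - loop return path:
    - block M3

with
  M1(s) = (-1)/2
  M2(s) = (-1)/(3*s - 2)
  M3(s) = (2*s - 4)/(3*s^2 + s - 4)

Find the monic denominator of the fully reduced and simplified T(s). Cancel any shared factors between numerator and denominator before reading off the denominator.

First reduce the diagram to T(s).

(1) apply the feedback formula to M1, M2 = (2 - 3*s)/(6*s - 5)
(2) reduce the feedback loop with forward [M1/(1-M1*M2)] and return M3 = (-9*s^3 + 3*s^2 + 14*s - 8)/(18*s^3 - 3*s^2 - 45*s + 28)
The result of step 2 is T(s) in lowest terms. Its denominator has leading coefficient 18; dividing the denominator through by 18 makes it monic.

Answer: s^3 - s^2/6 - 5*s/2 + 14/9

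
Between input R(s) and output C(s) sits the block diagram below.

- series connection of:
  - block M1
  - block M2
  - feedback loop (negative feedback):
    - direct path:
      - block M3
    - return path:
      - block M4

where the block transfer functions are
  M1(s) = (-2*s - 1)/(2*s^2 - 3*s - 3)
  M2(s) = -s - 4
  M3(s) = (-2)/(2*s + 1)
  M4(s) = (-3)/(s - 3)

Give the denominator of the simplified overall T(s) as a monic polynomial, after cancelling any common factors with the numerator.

Reducing step by step:

1. apply the feedback formula to M3, M4: (6 - 2*s)/(2*s^2 - 5*s + 3)
2. reduce the series chain M1, M2, [M3/(1+M3*M4)]: (-4*s^3 - 6*s^2 + 46*s + 24)/(4*s^4 - 16*s^3 + 15*s^2 + 6*s - 9)
Step 2 gives the fully reduced T(s), with no common factor left to cancel. The denominator's leading coefficient is 4, so divide each of its coefficients by 4 to get the monic form.

Answer: s^4 - 4*s^3 + 15*s^2/4 + 3*s/2 - 9/4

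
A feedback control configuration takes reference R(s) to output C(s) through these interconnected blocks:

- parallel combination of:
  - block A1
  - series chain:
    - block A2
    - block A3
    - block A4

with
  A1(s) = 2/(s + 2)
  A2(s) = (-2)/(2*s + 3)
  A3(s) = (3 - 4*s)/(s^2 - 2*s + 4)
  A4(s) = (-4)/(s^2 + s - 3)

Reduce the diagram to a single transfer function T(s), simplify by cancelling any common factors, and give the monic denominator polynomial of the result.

Reducing step by step:

1. cascade A2, A3, A4, giving (24 - 32*s)/(2*s^5 + s^4 - 5*s^3 + 17*s^2 + 6*s - 36)
2. combine A1, (A2*A3*A4) in parallel, giving (4*s^5 + 2*s^4 - 10*s^3 + 2*s^2 - 28*s - 24)/(2*s^6 + 5*s^5 - 3*s^4 + 7*s^3 + 40*s^2 - 24*s - 72)
Step 2 gives the fully reduced T(s), with no common factor left to cancel. The denominator's leading coefficient is 2, so divide each of its coefficients by 2 to get the monic form.

Answer: s^6 + 5*s^5/2 - 3*s^4/2 + 7*s^3/2 + 20*s^2 - 12*s - 36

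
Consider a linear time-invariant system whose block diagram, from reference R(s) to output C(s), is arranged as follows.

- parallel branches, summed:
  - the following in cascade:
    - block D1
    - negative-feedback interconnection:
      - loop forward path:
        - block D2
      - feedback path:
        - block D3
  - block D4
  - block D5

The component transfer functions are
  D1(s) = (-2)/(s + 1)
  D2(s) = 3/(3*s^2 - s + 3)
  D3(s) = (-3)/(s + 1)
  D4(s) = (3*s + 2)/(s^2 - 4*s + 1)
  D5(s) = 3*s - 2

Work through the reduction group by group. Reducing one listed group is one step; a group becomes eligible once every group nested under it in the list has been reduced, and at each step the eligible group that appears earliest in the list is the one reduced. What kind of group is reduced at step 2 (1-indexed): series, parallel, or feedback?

Reducing step by step:

Step 1: collapse the loop (D2 forward, D3 return)
Step 2: combine D1, [D2/(1+D2*D3)] in series
Step 3: combine (D1*[D2/(1+D2*D3)]), D4, D5 in parallel
Step 2 collapses a series group.

Answer: series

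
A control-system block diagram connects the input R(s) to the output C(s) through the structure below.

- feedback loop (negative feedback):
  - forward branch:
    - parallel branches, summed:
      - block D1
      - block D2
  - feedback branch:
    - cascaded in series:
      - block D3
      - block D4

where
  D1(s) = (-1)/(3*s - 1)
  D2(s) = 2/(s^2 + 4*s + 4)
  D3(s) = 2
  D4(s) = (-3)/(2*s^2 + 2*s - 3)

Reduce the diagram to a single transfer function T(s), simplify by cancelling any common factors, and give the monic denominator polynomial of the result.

Answer: s^5 + 14*s^4/3 + 29*s^3/6 - 19*s^2/6 - 22*s/3 + 8

Working:
[1] sum the parallel branches D1, D2 -> (-s^2 + 2*s - 6)/(3*s^3 + 11*s^2 + 8*s - 4)
[2] multiply D3, D4 (series) -> (-6)/(2*s^2 + 2*s - 3)
[3] reduce the feedback loop with forward (D1+D2) and return (D3*D4) -> (-2*s^4 + 2*s^3 - 5*s^2 - 18*s + 18)/(6*s^5 + 28*s^4 + 29*s^3 - 19*s^2 - 44*s + 48)
No further cancellation is possible in the step-3 result, so that is T(s). Its denominator becomes monic after dividing by the leading coefficient 6.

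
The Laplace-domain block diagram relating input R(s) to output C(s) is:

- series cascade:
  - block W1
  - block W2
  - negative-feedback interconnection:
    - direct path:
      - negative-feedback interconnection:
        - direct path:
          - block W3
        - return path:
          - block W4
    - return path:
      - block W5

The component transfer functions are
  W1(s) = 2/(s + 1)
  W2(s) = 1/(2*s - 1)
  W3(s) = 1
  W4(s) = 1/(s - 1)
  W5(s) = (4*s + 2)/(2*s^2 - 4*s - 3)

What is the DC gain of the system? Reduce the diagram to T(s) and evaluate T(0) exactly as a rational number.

(1) close the feedback loop around W3, W4 = (s - 1)/s
(2) close the feedback loop around [W3/(1+W3*W4)], W5 = (2*s^3 - 6*s^2 + s + 3)/(2*s^3 - 5*s - 2)
(3) series reduction of W1, W2, [[W3/(1+W3*W4)]/(1+[W3/(1+W3*W4)]*W5)] = (4*s^3 - 12*s^2 + 2*s + 6)/(4*s^5 + 2*s^4 - 12*s^3 - 9*s^2 + 3*s + 2)
The step-3 result is T(s). Setting s = 0: T(0) = 6/2 = 3.

Answer: 3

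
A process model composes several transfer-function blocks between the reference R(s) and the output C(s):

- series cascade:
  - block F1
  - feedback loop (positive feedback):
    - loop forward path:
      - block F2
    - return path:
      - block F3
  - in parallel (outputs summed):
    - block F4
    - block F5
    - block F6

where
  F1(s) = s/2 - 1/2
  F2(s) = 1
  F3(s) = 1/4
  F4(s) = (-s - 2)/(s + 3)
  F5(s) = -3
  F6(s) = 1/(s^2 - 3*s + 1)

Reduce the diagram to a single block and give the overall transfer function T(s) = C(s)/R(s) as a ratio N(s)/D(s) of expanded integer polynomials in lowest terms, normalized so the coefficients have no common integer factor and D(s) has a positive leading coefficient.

Reducing step by step:

(1) collapse the loop (F2 forward, F3 return) gives 4/3
(2) parallel reduction of F4, F5, F6 gives (-4*s^3 + s^2 + 30*s - 8)/(s^3 - 8*s + 3)
(3) reduce the series chain F1, [F2/(1-F2*F3)], (F4+F5+F6), giving the overall T(s)

Answer: (-8*s^4 + 10*s^3 + 58*s^2 - 76*s + 16)/(3*s^3 - 24*s + 9)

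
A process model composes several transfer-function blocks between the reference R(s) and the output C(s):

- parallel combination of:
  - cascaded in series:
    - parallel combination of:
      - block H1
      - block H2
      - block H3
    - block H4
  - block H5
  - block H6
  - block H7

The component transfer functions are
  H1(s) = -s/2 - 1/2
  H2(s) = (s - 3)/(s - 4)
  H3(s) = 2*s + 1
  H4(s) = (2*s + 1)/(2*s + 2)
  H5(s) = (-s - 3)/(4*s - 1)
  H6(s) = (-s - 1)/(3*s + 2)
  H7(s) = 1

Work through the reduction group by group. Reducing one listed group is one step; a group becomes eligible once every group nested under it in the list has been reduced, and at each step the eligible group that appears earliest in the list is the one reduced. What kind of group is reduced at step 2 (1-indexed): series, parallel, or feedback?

Step 1: parallel reduction of H1, H2, H3
Step 2: reduce the series chain (H1+H2+H3), H4
Step 3: reduce the parallel group ((H1+H2+H3)*H4), H5, H6, H7
At step 2 the group reduced is series.

Final answer: series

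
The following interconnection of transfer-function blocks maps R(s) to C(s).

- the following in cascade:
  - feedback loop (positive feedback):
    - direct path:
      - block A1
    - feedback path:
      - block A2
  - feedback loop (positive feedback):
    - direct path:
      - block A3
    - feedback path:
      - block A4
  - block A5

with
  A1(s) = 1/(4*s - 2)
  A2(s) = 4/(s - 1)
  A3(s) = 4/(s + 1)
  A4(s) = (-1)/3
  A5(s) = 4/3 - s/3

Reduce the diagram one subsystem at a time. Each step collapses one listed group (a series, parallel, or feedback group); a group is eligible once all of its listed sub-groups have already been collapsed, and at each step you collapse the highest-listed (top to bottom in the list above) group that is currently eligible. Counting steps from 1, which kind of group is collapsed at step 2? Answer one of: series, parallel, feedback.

The answer is feedback.

Reasoning:
1. feedback reduction of A1, A2
2. apply the feedback formula to A3, A4
3. multiply [A1/(1-A1*A2)], [A3/(1-A3*A4)], A5 (series)
The group at step 2 is a feedback group.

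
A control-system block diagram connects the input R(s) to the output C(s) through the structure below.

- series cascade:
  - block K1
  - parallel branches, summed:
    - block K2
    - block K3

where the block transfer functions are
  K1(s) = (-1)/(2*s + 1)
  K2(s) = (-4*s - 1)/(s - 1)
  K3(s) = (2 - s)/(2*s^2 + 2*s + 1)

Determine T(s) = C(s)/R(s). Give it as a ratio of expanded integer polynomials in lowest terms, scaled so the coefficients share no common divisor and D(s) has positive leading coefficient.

Step 1: reduce the parallel group K2, K3, giving (-8*s^3 - 11*s^2 - 3*s - 3)/(2*s^3 - s - 1)
Step 2: multiply K1, (K2+K3) (series) - this is the overall T(s), already in the required normalized form

Hence the answer: (8*s^3 + 11*s^2 + 3*s + 3)/(4*s^4 + 2*s^3 - 2*s^2 - 3*s - 1)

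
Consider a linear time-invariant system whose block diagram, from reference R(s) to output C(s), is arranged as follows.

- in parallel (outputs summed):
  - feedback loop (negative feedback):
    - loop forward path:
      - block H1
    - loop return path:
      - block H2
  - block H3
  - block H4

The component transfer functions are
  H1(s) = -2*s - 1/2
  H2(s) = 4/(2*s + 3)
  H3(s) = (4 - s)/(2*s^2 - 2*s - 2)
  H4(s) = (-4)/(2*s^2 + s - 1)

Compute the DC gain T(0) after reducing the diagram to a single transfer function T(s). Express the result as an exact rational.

[1] apply the feedback formula to H1, H2 -> (8*s^2 + 14*s + 3)/(12*s - 2)
[2] sum the parallel branches [H1/(1+H1*H2)], H3, H4 -> (16*s^6 + 20*s^5 - 52*s^4 - 63*s^3 + 75*s^2 + 25*s - 1)/(24*s^5 - 16*s^4 - 46*s^3 + 8*s^2 + 12*s - 2)
The step-2 result is T(s). Setting s = 0: T(0) = -1/(-2) = 1/2.

Answer: 1/2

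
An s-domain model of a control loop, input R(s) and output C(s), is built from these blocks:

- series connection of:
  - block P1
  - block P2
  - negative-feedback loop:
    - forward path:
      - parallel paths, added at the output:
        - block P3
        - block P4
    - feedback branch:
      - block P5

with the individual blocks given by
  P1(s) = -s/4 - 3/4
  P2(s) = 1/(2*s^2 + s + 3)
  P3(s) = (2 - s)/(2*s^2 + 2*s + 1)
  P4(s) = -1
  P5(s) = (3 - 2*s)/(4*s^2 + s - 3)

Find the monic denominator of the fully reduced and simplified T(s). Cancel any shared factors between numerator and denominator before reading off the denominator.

(1) reduce the parallel group P3, P4; result (-2*s^2 - 3*s + 1)/(2*s^2 + 2*s + 1)
(2) collapse the loop ((P3+P4) forward, P5 return); result (-8*s^4 - 14*s^3 + 7*s^2 + 10*s - 3)/(8*s^4 + 14*s^3 - 16*s)
(3) series reduction of P1, P2, [(P3+P4)/(1+(P3+P4)*P5)]; result (8*s^5 + 38*s^4 + 35*s^3 - 31*s^2 - 27*s + 9)/(64*s^6 + 144*s^5 + 152*s^4 + 40*s^3 - 64*s^2 - 192*s)
T(s) is the step-3 result (common factors already cancelled). Leading coefficient of the denominator: 64. Divide through by 64 for the monic polynomial.

Therefore the answer is s^6 + 9*s^5/4 + 19*s^4/8 + 5*s^3/8 - s^2 - 3*s.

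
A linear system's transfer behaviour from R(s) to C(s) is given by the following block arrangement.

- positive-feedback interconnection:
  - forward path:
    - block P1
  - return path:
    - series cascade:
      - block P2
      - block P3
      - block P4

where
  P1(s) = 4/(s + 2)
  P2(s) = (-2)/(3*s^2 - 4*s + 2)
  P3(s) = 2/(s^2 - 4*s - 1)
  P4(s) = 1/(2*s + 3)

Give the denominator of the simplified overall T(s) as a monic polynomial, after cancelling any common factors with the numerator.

Reducing step by step:

(1) combine P2, P3, P4 in series -> (-4)/(6*s^5 - 23*s^4 - 18*s^3 + 37*s^2 - 16*s - 6)
(2) feedback reduction of P1, (P2*P3*P4) -> (24*s^5 - 92*s^4 - 72*s^3 + 148*s^2 - 64*s - 24)/(6*s^6 - 11*s^5 - 64*s^4 + s^3 + 58*s^2 - 38*s + 4)
That last expression is T(s), already simplified. Scaling its denominator by 1/6 (the reciprocal of the leading coefficient) yields the monic denominator.

Answer: s^6 - 11*s^5/6 - 32*s^4/3 + s^3/6 + 29*s^2/3 - 19*s/3 + 2/3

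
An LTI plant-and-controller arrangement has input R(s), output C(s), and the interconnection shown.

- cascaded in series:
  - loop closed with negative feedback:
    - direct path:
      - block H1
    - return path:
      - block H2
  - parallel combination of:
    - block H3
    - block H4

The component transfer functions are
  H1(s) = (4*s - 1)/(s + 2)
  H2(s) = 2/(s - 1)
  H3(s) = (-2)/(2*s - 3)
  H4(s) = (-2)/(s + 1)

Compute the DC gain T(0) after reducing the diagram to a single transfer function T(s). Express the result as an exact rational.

Answer: 1/3

Working:
[1] close the feedback loop around H1, H2 gives (4*s^2 - 5*s + 1)/(s^2 + 9*s - 4)
[2] parallel reduction of H3, H4 gives (4 - 6*s)/(2*s^2 - s - 3)
[3] multiply [H1/(1+H1*H2)], (H3+H4) (series) gives (-24*s^3 + 46*s^2 - 26*s + 4)/(2*s^4 + 17*s^3 - 20*s^2 - 23*s + 12)
DC gain: substitute s = 0 into T(s) from step 3: T(0) = 4/12 = 1/3.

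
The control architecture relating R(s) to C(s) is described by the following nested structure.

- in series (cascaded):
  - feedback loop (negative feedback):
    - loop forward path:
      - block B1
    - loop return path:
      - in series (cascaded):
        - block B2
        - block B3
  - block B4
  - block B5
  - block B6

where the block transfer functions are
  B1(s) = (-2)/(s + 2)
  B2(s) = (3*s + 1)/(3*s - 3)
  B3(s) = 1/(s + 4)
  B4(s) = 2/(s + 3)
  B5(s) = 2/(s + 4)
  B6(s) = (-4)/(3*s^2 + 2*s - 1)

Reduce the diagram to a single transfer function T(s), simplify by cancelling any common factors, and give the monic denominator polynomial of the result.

(1) series reduction of B2, B3: (3*s + 1)/(3*s^2 + 9*s - 12)
(2) close the feedback loop around B1, (B2*B3): (-6*s^2 - 18*s + 24)/(3*s^3 + 15*s^2 - 26)
(3) series reduction of [B1/(1+B1*(B2*B3))], B4, B5, B6: (96*s - 96)/(9*s^6 + 78*s^5 + 180*s^4 - 12*s^3 - 331*s^2 - 130*s + 78)
That last expression is T(s), already simplified. Scaling its denominator by 1/9 (the reciprocal of the leading coefficient) yields the monic denominator.

Answer: s^6 + 26*s^5/3 + 20*s^4 - 4*s^3/3 - 331*s^2/9 - 130*s/9 + 26/3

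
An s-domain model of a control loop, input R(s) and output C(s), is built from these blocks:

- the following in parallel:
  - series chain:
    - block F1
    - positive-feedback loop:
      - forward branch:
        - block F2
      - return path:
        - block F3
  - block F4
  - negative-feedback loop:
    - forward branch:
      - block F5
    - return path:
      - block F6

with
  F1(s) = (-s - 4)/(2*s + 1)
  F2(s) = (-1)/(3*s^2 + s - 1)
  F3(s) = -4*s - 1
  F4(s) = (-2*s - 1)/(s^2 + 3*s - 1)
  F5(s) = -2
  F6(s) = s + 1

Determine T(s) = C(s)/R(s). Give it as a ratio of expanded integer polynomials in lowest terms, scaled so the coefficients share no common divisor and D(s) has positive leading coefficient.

[1] collapse the loop (F2 forward, F3 return) = (-1)/(3*s^2 - 3*s - 2)
[2] combine F1, [F2/(1-F2*F3)] in series = (s + 4)/(6*s^3 - 3*s^2 - 7*s - 2)
[3] reduce the feedback loop with forward F5 and return F6 = 2/(2*s + 1)
[4] reduce the parallel group (F1*[F2/(1-F2*F3)]), F4, [F5/(1+F5*F6)]: this yields T(s), and no further normalization is needed

Answer: (-6*s^4 + 13*s^3 - 4*s^2 + 16*s + 2)/(6*s^5 + 15*s^4 - 22*s^3 - 20*s^2 + s + 2)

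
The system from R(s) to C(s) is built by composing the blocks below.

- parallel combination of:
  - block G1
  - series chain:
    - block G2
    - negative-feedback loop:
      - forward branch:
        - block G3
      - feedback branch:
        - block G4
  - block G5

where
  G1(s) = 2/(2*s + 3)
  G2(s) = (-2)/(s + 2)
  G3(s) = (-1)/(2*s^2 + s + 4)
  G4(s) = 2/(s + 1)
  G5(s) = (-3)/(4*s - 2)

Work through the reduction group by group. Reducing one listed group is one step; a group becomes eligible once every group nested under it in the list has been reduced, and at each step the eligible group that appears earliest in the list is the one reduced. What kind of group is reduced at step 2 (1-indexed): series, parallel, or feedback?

Step 1. apply the feedback formula to G3, G4
Step 2. reduce the series chain G2, [G3/(1+G3*G4)]
Step 3. sum the parallel branches G1, (G2*[G3/(1+G3*G4)]), G5
So the answer for step 2 is series.

Final answer: series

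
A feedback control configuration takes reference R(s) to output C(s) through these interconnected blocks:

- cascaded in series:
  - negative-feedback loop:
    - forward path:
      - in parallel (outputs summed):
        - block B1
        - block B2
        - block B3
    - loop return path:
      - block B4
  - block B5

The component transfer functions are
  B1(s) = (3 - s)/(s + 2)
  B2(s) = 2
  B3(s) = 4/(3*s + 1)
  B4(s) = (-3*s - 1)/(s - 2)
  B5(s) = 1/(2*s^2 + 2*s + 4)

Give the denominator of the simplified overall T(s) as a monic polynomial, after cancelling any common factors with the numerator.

The answer is s^5 + 43*s^4/3 + 175*s^3/6 + 131*s^2/3 + 185*s/6 + 19/3.

Reasoning:
Step 1: combine B1, B2, B3 in parallel, giving (3*s^2 + 26*s + 15)/(3*s^2 + 7*s + 2)
Step 2: close the feedback loop around (B1+B2+B3), B4, giving (-3*s^3 - 20*s^2 + 37*s + 30)/(6*s^3 + 80*s^2 + 83*s + 19)
Step 3: reduce the series chain [(B1+B2+B3)/(1+(B1+B2+B3)*B4)], B5, giving (-3*s^3 - 20*s^2 + 37*s + 30)/(12*s^5 + 172*s^4 + 350*s^3 + 524*s^2 + 370*s + 76)
The result of step 3 is T(s) in lowest terms. Its denominator has leading coefficient 12; dividing the denominator through by 12 makes it monic.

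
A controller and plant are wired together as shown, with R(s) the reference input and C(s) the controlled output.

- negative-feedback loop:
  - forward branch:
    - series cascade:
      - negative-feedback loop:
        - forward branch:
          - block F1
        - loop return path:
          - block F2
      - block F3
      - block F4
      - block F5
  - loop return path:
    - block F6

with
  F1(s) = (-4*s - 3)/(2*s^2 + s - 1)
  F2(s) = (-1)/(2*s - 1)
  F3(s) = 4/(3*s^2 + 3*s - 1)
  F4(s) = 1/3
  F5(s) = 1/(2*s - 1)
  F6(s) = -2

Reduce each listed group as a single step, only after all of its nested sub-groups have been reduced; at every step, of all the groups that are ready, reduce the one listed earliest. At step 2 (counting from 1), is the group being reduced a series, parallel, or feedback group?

Answer: series

Working:
Step 1 - apply the feedback formula to F1, F2
Step 2 - combine [F1/(1+F1*F2)], F3, F4, F5 in series
Step 3 - collapse the loop (([F1/(1+F1*F2)]*F3*F4*F5) forward, F6 return)
Step 2: series.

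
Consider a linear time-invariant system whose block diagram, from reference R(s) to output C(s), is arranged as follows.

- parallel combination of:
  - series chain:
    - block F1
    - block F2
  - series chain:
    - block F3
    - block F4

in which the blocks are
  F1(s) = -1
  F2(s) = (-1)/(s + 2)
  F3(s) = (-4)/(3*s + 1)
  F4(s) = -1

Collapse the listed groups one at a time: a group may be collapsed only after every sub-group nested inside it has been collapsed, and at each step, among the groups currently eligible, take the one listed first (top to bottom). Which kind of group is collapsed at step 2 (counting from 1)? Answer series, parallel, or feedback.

Step 1 - series reduction of F1, F2
Step 2 - combine F3, F4 in series
Step 3 - sum the parallel branches (F1*F2), (F3*F4)
At step 2 the group reduced is series.

Therefore the answer is series.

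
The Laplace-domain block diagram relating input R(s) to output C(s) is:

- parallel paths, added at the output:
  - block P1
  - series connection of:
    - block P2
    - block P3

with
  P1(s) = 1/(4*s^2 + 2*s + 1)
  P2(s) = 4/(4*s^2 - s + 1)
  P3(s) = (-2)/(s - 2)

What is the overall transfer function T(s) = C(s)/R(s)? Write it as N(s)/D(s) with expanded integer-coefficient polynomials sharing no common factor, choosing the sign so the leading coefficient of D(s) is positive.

(1) series reduction of P2, P3 = (-8)/(4*s^3 - 9*s^2 + 3*s - 2)
(2) add P1, (P2*P3) (parallel); the result is T(s) itself (integer coefficients, no common factor, positive leading denominator coefficient)

Final answer: (4*s^3 - 41*s^2 - 13*s - 10)/(16*s^5 - 28*s^4 - 2*s^3 - 11*s^2 - s - 2)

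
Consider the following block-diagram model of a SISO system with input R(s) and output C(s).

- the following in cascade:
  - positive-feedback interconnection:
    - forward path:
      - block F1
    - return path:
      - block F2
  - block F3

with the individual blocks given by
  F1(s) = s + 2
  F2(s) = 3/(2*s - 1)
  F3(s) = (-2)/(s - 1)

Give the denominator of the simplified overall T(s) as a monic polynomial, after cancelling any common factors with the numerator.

1. close the feedback loop around F1, F2; result (-2*s^2 - 3*s + 2)/(s + 7)
2. multiply [F1/(1-F1*F2)], F3 (series); result (4*s^2 + 6*s - 4)/(s^2 + 6*s - 7)
T(s) is the step-2 result (common factors already cancelled). Leading coefficient of the denominator: 1, so no rescaling is needed.

Therefore the answer is s^2 + 6*s - 7.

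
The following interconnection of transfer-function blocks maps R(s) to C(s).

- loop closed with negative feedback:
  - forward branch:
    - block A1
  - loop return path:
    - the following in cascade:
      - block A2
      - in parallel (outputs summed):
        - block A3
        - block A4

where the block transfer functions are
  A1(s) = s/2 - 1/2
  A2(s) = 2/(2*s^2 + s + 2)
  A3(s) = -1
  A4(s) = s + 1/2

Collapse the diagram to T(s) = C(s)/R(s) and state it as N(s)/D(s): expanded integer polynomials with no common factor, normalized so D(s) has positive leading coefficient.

Answer: (2*s^3 - s^2 + s - 2)/(6*s^2 - s + 5)

Working:
Step 1. add A3, A4 (parallel): s - 1/2
Step 2. multiply A2, (A3+A4) (series): (2*s - 1)/(2*s^2 + s + 2)
Step 3. collapse the loop (A1 forward, (A2*(A3+A4)) return) - this is the overall T(s), already in the required normalized form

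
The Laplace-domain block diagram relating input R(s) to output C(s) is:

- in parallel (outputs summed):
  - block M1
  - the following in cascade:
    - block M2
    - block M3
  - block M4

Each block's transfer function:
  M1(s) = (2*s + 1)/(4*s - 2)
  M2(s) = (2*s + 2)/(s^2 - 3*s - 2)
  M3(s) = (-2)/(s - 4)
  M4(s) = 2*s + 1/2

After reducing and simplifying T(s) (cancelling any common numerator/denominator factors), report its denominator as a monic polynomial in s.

The answer is s^4 - 15*s^3/2 + 27*s^2/2 + 3*s - 4.

Reasoning:
Step 1. series reduction of M2, M3 = (-4*s - 4)/(s^3 - 7*s^2 + 10*s + 8)
Step 2. add M1, (M2*M3), M4 (parallel) = (4*s^5 - 28*s^4 + 40*s^3 + 24*s^2 - 4*s + 4)/(2*s^4 - 15*s^3 + 27*s^2 + 6*s - 8)
T(s) is the step-2 result (common factors already cancelled). Leading coefficient of the denominator: 2. Divide through by 2 for the monic polynomial.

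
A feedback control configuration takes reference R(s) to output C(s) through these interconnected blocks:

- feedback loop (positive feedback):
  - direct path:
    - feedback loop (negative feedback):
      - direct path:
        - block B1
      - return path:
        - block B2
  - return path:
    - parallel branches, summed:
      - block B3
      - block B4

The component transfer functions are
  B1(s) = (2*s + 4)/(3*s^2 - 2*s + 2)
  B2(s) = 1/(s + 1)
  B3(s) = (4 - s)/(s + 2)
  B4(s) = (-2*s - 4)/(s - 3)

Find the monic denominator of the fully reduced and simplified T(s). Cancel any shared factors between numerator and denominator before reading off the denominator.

The answer is s^4 - 2*s^3/3 + 7*s^2/3 + 14*s + 22/3.

Reasoning:
1. apply the feedback formula to B1, B2 gives (2*s^2 + 6*s + 4)/(3*s^3 + s^2 + 2*s + 6)
2. parallel reduction of B3, B4 gives (-3*s^2 - s - 20)/(s^2 - s - 6)
3. close the feedback loop around [B1/(1+B1*B2)], (B3+B4) gives (2*s^3 - 14*s - 12)/(3*s^4 - 2*s^3 + 7*s^2 + 42*s + 22)
T(s) is the step-3 result (common factors already cancelled). Leading coefficient of the denominator: 3. Divide through by 3 for the monic polynomial.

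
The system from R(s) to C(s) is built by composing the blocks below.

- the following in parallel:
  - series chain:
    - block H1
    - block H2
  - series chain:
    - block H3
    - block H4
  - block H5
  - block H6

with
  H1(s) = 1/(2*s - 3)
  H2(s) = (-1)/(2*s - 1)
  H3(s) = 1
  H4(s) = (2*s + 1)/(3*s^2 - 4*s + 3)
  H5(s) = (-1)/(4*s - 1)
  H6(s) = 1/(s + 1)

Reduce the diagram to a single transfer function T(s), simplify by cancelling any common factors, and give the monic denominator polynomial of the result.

Step 1: combine H1, H2 in series, giving (-1)/(4*s^2 - 8*s + 3)
Step 2: reduce the series chain H3, H4, giving (2*s + 1)/(3*s^2 - 4*s + 3)
Step 3: add (H1*H2), (H3*H4), H5, H6 (parallel), giving (68*s^5 - 180*s^4 + 194*s^3 - 193*s^2 + 97*s - 18)/(48*s^6 - 124*s^5 + 80*s^4 + 55*s^3 - 125*s^2 + 63*s - 9)
No further cancellation is possible in the step-3 result, so that is T(s). Its denominator becomes monic after dividing by the leading coefficient 48.

Answer: s^6 - 31*s^5/12 + 5*s^4/3 + 55*s^3/48 - 125*s^2/48 + 21*s/16 - 3/16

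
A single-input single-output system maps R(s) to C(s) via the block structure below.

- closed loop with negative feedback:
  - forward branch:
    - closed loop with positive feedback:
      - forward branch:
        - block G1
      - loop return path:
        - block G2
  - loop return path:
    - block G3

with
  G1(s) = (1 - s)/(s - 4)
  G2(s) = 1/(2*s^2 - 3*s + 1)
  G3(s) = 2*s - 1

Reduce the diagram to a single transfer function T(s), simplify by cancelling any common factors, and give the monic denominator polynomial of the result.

Reducing step by step:

[1] close the feedback loop around G1, G2 -> (-2*s^2 + 3*s - 1)/(2*s^2 - 9*s + 5)
[2] reduce the feedback loop with forward [G1/(1-G1*G2)] and return G3 -> (2*s^2 - 3*s + 1)/(4*s^3 - 10*s^2 + 14*s - 6)
Step 2 gives the fully reduced T(s), with no common factor left to cancel. The denominator's leading coefficient is 4, so divide each of its coefficients by 4 to get the monic form.

Answer: s^3 - 5*s^2/2 + 7*s/2 - 3/2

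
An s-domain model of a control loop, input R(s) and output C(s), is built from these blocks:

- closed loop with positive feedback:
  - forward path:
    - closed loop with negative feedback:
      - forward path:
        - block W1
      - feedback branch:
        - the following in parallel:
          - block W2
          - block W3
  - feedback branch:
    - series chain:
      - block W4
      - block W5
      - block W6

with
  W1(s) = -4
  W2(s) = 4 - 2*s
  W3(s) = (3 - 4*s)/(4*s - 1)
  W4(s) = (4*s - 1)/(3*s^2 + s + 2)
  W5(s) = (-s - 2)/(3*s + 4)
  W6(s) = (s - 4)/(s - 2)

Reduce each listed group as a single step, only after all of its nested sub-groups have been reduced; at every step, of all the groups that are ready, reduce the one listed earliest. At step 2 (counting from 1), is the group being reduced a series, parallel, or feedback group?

1. parallel reduction of W2, W3
2. feedback reduction of W1, (W2+W3)
3. reduce the series chain W4, W5, W6
4. feedback reduction of [W1/(1+W1*(W2+W3))], (W4*W5*W6)
At step 2 the group reduced is feedback.

Therefore the answer is feedback.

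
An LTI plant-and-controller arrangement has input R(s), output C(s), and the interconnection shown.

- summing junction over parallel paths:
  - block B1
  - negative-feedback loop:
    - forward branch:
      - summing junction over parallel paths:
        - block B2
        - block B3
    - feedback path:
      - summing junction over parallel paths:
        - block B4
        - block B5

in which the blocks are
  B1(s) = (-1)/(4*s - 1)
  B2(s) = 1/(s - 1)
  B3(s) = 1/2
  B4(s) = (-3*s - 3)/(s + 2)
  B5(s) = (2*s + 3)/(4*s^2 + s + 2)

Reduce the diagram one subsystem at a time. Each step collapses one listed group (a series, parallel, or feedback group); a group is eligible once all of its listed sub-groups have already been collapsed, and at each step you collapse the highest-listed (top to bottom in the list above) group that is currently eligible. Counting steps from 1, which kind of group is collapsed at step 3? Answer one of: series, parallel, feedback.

1. combine B2, B3 in parallel
2. reduce the parallel group B4, B5
3. feedback reduction of (B2+B3), (B4+B5)
4. add B1, [(B2+B3)/(1+(B2+B3)*(B4+B5))] (parallel)
Step 3 collapses a feedback group.

Hence the answer: feedback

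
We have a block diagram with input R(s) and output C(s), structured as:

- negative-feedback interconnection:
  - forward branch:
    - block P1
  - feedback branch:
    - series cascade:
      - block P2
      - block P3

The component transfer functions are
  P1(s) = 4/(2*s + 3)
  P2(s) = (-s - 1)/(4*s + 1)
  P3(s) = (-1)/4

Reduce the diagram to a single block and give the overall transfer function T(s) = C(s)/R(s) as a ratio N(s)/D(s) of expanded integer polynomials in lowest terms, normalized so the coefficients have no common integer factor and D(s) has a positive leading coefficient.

(1) cascade P2, P3 = (s + 1)/(16*s + 4)
(2) reduce the feedback loop with forward P1 and return (P2*P3) - this is the overall T(s), already in the required normalized form

Final answer: (16*s + 4)/(8*s^2 + 15*s + 4)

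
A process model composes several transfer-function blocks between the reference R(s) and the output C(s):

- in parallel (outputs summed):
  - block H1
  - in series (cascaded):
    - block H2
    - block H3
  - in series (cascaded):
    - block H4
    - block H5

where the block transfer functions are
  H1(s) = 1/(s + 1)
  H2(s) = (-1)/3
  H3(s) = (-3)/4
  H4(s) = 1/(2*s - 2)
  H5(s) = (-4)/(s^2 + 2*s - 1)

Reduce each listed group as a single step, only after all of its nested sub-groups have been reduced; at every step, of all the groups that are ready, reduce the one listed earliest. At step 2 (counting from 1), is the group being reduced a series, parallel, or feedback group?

Reducing step by step:

Step 1 - series reduction of H2, H3
Step 2 - combine H4, H5 in series
Step 3 - reduce the parallel group H1, (H2*H3), (H4*H5)
Step 2 collapses a series group.

Answer: series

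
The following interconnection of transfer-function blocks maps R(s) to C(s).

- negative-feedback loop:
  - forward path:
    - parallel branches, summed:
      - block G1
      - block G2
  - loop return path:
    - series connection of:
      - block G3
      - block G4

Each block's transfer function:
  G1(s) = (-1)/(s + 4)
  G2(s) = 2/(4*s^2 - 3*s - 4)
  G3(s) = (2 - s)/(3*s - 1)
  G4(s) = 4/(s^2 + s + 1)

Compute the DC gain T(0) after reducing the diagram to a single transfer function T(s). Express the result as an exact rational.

Step 1. sum the parallel branches G1, G2 gives (-4*s^2 + 5*s + 12)/(4*s^3 + 13*s^2 - 16*s - 16)
Step 2. combine G3, G4 in series gives (8 - 4*s)/(3*s^3 + 2*s^2 + 2*s - 1)
Step 3. close the feedback loop around (G1+G2), (G3*G4) gives (-12*s^5 + 7*s^4 + 38*s^3 + 38*s^2 + 19*s - 12)/(12*s^6 + 47*s^5 - 14*s^4 - 42*s^3 - 129*s^2 - 24*s + 112)
Step 3 gives the overall T(s). Then T(0) = -12/112 = -3/28.

Hence the answer: -3/28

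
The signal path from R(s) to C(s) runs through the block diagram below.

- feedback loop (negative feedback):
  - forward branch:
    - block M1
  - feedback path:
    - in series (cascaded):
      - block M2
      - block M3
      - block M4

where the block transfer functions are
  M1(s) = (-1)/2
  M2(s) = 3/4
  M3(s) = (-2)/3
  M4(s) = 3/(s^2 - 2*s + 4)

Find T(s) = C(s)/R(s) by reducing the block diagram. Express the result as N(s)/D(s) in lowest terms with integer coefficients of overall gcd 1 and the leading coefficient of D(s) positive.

1. series reduction of M2, M3, M4, giving (-3)/(2*s^2 - 4*s + 8)
2. apply the feedback formula to M1, (M2*M3*M4); the result is T(s) itself (integer coefficients, no common factor, positive leading denominator coefficient)

Final answer: (-2*s^2 + 4*s - 8)/(4*s^2 - 8*s + 19)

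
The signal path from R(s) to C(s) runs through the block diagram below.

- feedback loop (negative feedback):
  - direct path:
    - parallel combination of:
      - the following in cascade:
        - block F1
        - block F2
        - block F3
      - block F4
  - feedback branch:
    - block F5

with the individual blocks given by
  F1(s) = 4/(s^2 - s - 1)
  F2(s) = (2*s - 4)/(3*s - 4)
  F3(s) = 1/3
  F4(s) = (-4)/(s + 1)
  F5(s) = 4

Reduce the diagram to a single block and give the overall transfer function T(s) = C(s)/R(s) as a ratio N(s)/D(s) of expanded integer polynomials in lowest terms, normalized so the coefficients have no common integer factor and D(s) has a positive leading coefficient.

First reduce the diagram to T(s).

1. multiply F1, F2, F3 (series) -> (8*s - 16)/(9*s^3 - 21*s^2 + 3*s + 12)
2. parallel reduction of (F1*F2*F3), F4 -> (-36*s^3 + 92*s^2 - 20*s - 64)/(9*s^4 - 12*s^3 - 18*s^2 + 15*s + 12)
3. collapse the loop (((F1*F2*F3)+F4) forward, F5 return) - this is the overall T(s), already in the required normalized form

Answer: (-36*s^3 + 92*s^2 - 20*s - 64)/(9*s^4 - 156*s^3 + 350*s^2 - 65*s - 244)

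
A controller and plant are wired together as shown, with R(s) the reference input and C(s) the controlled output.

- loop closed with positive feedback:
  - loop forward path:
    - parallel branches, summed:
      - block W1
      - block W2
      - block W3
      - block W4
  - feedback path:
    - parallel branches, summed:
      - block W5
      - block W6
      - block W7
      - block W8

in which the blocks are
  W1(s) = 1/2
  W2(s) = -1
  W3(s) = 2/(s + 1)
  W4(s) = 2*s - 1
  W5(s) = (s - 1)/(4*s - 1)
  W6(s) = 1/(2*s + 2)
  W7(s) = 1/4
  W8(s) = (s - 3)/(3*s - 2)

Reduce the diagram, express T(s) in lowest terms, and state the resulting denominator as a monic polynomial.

Step 1: sum the parallel branches W1, W2, W3, W4; result (4*s^2 + s + 1)/(2*s + 2)
Step 2: sum the parallel branches W5, W6, W7, W8; result (40*s^3 - 19*s^2 - 83*s + 26)/(48*s^3 + 4*s^2 - 36*s + 8)
Step 3: apply the feedback formula to (W1+W2+W3+W4), (W5+W6+W7+W8); result (-192*s^5 - 64*s^4 + 92*s^3 + 28*s - 8)/(160*s^5 - 132*s^4 - 415*s^3 + 66*s^2 - s + 10)
The result of step 3 is T(s) in lowest terms. Its denominator has leading coefficient 160; dividing the denominator through by 160 makes it monic.

Answer: s^5 - 33*s^4/40 - 83*s^3/32 + 33*s^2/80 - s/160 + 1/16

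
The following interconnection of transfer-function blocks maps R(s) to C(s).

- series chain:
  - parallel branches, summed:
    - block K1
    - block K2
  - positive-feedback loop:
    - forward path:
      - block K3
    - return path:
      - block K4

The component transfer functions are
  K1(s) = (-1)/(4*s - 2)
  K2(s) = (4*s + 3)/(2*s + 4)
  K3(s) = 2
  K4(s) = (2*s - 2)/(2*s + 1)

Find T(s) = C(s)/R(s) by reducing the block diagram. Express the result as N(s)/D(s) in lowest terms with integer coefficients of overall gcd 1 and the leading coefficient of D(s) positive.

Step 1: parallel reduction of K1, K2, giving (8*s^2 + s - 5)/(4*s^2 + 6*s - 4)
Step 2: collapse the loop (K3 forward, K4 return), giving (-4*s - 2)/(2*s - 5)
Step 3: reduce the series chain (K1+K2), [K3/(1-K3*K4)], giving the overall T(s)

Answer: (-16*s^3 - 10*s^2 + 9*s + 5)/(4*s^3 - 4*s^2 - 19*s + 10)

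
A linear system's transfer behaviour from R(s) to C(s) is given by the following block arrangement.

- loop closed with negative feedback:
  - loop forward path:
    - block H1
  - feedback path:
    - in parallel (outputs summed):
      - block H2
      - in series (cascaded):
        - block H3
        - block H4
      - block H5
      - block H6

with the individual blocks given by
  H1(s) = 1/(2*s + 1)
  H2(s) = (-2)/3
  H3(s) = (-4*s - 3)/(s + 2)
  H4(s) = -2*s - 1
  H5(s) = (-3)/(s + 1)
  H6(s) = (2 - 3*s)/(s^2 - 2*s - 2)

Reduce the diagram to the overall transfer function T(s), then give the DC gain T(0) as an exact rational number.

1. series reduction of H3, H4 gives (8*s^2 + 10*s + 3)/(s + 2)
2. sum the parallel branches H2, (H3*H4), H5, H6 gives (24*s^5 + 4*s^4 - 137*s^3 - 186*s^2 - 22*s + 38)/(3*s^4 + 3*s^3 - 18*s^2 - 30*s - 12)
3. reduce the feedback loop with forward H1 and return (H2+(H3*H4)+H5+H6) gives (3*s^4 + 3*s^3 - 18*s^2 - 30*s - 12)/(30*s^5 + 13*s^4 - 170*s^3 - 264*s^2 - 76*s + 26)
DC gain: substitute s = 0 into T(s) from step 3: T(0) = -12/26 = -6/13.

Answer: -6/13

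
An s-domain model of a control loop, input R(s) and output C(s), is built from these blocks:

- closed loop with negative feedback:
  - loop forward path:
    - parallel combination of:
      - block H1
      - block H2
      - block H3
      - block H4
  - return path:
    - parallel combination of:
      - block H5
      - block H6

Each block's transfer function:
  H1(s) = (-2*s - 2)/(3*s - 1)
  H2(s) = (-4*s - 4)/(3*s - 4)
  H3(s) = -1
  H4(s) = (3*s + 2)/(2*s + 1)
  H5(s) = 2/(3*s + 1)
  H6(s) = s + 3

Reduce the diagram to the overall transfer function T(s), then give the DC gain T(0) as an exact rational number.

The answer is 4/21.

Reasoning:
1. parallel reduction of H1, H2, H3, H4 -> (-27*s^3 - 36*s^2 + 7*s + 16)/(18*s^3 - 21*s^2 - 7*s + 4)
2. add H5, H6 (parallel) -> (3*s^2 + 10*s + 5)/(3*s + 1)
3. reduce the feedback loop with forward (H1+H2+H3+H4) and return (H5+H6) -> (81*s^4 + 135*s^3 + 15*s^2 - 55*s - 16)/(81*s^5 + 324*s^4 + 519*s^3 + 104*s^2 - 200*s - 84)
Evaluating the step-3 result (the overall T(s)) at s = 0 gives T(0) = -16/(-84) = 4/21.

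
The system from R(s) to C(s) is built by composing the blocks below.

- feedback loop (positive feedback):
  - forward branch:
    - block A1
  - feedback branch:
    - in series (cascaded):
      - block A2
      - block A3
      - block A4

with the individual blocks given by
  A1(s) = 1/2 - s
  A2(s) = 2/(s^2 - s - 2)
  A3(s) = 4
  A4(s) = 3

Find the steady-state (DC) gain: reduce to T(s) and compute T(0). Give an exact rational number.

The answer is 1/14.

Reasoning:
Step 1: combine A2, A3, A4 in series gives 24/(s^2 - s - 2)
Step 2: reduce the feedback loop with forward A1 and return (A2*A3*A4) gives (-2*s^3 + 3*s^2 + 3*s - 2)/(2*s^2 + 46*s - 28)
That last expression is T(s); at s = 0 only the constant terms survive, so T(0) = -2/(-28) = 1/14.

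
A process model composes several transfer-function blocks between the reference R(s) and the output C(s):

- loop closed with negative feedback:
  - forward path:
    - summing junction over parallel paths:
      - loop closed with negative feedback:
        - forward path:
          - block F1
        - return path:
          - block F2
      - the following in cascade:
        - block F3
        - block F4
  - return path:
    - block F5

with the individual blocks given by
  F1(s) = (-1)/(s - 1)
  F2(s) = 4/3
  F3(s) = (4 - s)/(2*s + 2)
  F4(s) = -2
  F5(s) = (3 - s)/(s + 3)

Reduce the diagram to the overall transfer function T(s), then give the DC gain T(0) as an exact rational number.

(1) close the feedback loop around F1, F2: (-3)/(3*s - 7)
(2) cascade F3, F4: (s - 4)/(s + 1)
(3) sum the parallel branches [F1/(1+F1*F2)], (F3*F4): (3*s^2 - 22*s + 25)/(3*s^2 - 4*s - 7)
(4) apply the feedback formula to ([F1/(1+F1*F2)]+(F3*F4)), F5: (3*s^3 - 13*s^2 - 41*s + 75)/(36*s^2 - 110*s + 54)
Step 4 gives the overall T(s). Then T(0) = 75/54 = 25/18.

Final answer: 25/18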